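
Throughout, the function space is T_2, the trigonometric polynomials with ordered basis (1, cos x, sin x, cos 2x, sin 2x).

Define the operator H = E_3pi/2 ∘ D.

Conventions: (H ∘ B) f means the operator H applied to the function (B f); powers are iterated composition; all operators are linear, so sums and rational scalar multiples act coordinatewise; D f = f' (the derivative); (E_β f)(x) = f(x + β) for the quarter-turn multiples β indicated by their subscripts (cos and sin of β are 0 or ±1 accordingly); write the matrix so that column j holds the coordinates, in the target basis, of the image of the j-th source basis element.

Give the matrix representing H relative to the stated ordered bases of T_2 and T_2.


the matrix is [[0, 0, 0, 0, 0]; [0, 1, 0, 0, 0]; [0, 0, 1, 0, 0]; [0, 0, 0, 0, -2]; [0, 0, 0, 2, 0]] (rows listed top to bottom)

image of 1: 0
image of cos x: cos x
image of sin x: sin x
image of cos 2x: 2sin 2x
image of sin 2x: -2cos 2x
each image's coordinates form column j of the matrix


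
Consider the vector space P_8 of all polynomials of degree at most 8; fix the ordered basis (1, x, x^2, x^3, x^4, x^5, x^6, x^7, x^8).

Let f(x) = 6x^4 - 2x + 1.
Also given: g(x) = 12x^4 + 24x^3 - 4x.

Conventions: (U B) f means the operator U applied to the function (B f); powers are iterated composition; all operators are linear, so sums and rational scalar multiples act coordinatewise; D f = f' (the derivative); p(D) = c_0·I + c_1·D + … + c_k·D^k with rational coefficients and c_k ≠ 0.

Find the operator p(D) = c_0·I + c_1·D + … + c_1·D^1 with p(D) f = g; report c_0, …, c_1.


p(D) = 2·I + D, i.e. c_0 = 2, c_1 = 1

D^0 f = 6x^4 - 2x + 1
D^1 f = 24x^3 - 2
matching coefficients of g against c_0 f + c_1 Df + … from the top degree down determines the c_i
solution: c_0 = 2, c_1 = 1


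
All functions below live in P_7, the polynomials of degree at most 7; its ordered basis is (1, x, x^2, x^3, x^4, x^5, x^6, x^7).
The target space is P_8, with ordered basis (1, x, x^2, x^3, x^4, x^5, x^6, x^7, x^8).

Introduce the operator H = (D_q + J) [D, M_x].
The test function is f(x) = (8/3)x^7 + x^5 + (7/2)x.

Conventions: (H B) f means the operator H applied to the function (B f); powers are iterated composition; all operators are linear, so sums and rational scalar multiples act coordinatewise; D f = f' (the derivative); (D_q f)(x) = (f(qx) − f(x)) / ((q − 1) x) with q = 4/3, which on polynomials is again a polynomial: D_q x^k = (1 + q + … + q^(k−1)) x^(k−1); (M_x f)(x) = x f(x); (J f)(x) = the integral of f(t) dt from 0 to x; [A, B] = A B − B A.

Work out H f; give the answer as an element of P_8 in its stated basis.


M_x f = (8/3)x^8 + x^6 + (7/2)x^2
D M_x f = (64/3)x^7 + 6x^5 + 7x
D f = (56/3)x^6 + 5x^4 + 7/2
M_x D f = (56/3)x^7 + 5x^5 + (7/2)x
[D, M_x] f = (8/3)x^7 + x^5 + (7/2)x
D_q [D, M_x] f = (113576/2187)x^6 + (781/81)x^4 + 7/2
J [D, M_x] f = (1/3)x^8 + (1/6)x^6 + (7/4)x^2
(D_q + J) [D, M_x] f = (1/3)x^8 + (227881/4374)x^6 + (781/81)x^4 + (7/4)x^2 + 7/2

g(x) = (1/3)x^8 + (227881/4374)x^6 + (781/81)x^4 + (7/4)x^2 + 7/2


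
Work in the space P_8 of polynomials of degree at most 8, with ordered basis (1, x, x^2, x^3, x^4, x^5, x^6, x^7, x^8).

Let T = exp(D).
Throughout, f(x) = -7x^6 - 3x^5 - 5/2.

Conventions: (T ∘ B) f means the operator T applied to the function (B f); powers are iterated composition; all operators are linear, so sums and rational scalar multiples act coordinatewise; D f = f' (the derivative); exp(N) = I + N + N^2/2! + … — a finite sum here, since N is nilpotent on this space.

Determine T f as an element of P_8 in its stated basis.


the result is g(x) = -7x^6 - 45x^5 - 120x^4 - 170x^3 - 135x^2 - 57x - 25/2

order-1 term: -42x^5 - 15x^4
order-2 term: -105x^4 - 30x^3
order-3 term: -140x^3 - 30x^2
order-4 term: -105x^2 - 15x
order-5 term: -42x - 3
order-6 term: -7
the series for exp(D) f terminates at order 6
exp(D) f = -7x^6 - 45x^5 - 120x^4 - 170x^3 - 135x^2 - 57x - 25/2


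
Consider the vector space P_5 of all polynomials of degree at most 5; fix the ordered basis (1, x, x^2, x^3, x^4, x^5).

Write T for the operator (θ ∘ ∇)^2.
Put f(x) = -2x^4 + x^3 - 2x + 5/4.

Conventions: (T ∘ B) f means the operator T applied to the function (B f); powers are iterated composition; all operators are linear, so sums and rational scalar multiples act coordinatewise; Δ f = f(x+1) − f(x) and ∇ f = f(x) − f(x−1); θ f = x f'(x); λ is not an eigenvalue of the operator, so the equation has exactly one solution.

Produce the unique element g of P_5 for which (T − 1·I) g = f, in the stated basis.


write g with unknown coordinates in the stated basis and equate coefficients in (T − 1·I) g = f
solving from the highest basis element down gives g = 2x^4 - x^3 + 144x^2 - 130x - 5/4
check: T g = 144x^2 - 132x
so T g − 1·g = -2x^4 + x^3 - 2x + 5/4 = f ✓

the image equals g(x) = 2x^4 - x^3 + 144x^2 - 130x - 5/4


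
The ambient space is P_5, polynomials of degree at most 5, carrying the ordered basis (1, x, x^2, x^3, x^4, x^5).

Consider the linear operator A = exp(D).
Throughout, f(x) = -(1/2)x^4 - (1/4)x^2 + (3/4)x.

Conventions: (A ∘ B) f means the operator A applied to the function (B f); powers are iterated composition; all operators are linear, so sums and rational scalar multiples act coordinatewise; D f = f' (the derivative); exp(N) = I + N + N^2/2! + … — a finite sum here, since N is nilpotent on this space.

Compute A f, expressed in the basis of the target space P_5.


g(x) = -(1/2)x^4 - 2x^3 - (13/4)x^2 - (7/4)x

order-1 term: -2x^3 - (1/2)x + 3/4
order-2 term: -3x^2 - 1/4
order-3 term: -2x
order-4 term: -1/2
the series for exp(D) f terminates at order 4
exp(D) f = -(1/2)x^4 - 2x^3 - (13/4)x^2 - (7/4)x


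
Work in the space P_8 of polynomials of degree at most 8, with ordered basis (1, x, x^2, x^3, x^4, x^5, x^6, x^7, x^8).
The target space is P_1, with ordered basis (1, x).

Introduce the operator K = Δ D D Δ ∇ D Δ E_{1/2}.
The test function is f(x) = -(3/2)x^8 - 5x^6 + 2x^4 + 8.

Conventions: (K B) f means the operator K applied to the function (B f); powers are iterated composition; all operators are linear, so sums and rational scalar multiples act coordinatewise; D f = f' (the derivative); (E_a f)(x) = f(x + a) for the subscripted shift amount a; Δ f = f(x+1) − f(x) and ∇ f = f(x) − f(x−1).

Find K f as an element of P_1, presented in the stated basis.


E_{1/2} f = -(3/2)x^8 - 6x^7 - (31/2)x^6 - (51/2)x^5 - (373/16)x^4 - (89/8)x^3 - (75/32)x^2 - (1/32)x + 4117/512
Δ E_{1/2} f = -12x^7 - 84x^6 - 303x^5 - 675x^4 - (3809/4)x^3 - (3315/4)x^2 - (6493/16)x - 1365/16
D Δ E_{1/2} f = -84x^6 - 504x^5 - 1515x^4 - 2700x^3 - (11427/4)x^2 - (3315/2)x - 6493/16
∇ (D Δ E_{1/2}) f = -504x^5 - 1260x^4 - 2700x^3 - 2790x^2 - (3315/2)x - 1623/4
Δ ∇ (D Δ E_{1/2}) f = -2520x^4 - 10080x^3 - 20700x^2 - 21240x - 17823/2
D (Δ ∇) (D Δ E_{1/2}) f = -10080x^3 - 30240x^2 - 41400x - 21240
D D (Δ ∇) (D Δ E_{1/2}) f = -30240x^2 - 60480x - 41400
Δ D D (Δ ∇) (D Δ E_{1/2}) f = -60480x - 90720

g(x) = -60480x - 90720


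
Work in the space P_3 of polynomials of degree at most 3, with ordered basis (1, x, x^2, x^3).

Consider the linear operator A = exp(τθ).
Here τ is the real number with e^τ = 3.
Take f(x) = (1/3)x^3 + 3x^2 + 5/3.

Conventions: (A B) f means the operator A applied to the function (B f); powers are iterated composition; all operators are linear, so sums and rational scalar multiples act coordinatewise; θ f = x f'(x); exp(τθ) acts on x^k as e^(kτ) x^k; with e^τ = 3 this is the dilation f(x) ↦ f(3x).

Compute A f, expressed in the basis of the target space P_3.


exp(τθ) x^k = e^(kτ) x^k; with e^τ = 3 this sends x^k to 3^k x^k
x^2 ↦ 9 x^2
x^3 ↦ 27 x^3
applying this coordinatewise to f: exp(τθ) f = 9x^3 + 27x^2 + 5/3

the result is g(x) = 9x^3 + 27x^2 + 5/3


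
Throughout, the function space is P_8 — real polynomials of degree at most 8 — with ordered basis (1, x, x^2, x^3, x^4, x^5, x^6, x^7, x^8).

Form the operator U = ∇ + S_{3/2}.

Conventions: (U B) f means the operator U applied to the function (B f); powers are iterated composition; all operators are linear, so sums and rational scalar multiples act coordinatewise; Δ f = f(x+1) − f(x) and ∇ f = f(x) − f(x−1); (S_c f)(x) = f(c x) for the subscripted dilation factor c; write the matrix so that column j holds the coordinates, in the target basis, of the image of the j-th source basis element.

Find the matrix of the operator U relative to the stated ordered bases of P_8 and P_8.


image of 1: 1
image of x: (3/2)x + 1
image of x^2: (9/4)x^2 + 2x - 1
image of x^3: (27/8)x^3 + 3x^2 - 3x + 1
image of x^4: (81/16)x^4 + 4x^3 - 6x^2 + 4x - 1
image of x^5: (243/32)x^5 + 5x^4 - 10x^3 + 10x^2 - 5x + 1
image of x^6: (729/64)x^6 + 6x^5 - 15x^4 + 20x^3 - 15x^2 + 6x - 1
image of x^7: (2187/128)x^7 + 7x^6 - 21x^5 + 35x^4 - 35x^3 + 21x^2 - 7x + 1
image of x^8: (6561/256)x^8 + 8x^7 - 28x^6 + 56x^5 - 70x^4 + 56x^3 - 28x^2 + 8x - 1
each image's coordinates form column j of the matrix

the matrix is [[1, 1, -1, 1, -1, 1, -1, 1, -1]; [0, 3/2, 2, -3, 4, -5, 6, -7, 8]; [0, 0, 9/4, 3, -6, 10, -15, 21, -28]; [0, 0, 0, 27/8, 4, -10, 20, -35, 56]; [0, 0, 0, 0, 81/16, 5, -15, 35, -70]; [0, 0, 0, 0, 0, 243/32, 6, -21, 56]; [0, 0, 0, 0, 0, 0, 729/64, 7, -28]; [0, 0, 0, 0, 0, 0, 0, 2187/128, 8]; [0, 0, 0, 0, 0, 0, 0, 0, 6561/256]] (rows listed top to bottom)


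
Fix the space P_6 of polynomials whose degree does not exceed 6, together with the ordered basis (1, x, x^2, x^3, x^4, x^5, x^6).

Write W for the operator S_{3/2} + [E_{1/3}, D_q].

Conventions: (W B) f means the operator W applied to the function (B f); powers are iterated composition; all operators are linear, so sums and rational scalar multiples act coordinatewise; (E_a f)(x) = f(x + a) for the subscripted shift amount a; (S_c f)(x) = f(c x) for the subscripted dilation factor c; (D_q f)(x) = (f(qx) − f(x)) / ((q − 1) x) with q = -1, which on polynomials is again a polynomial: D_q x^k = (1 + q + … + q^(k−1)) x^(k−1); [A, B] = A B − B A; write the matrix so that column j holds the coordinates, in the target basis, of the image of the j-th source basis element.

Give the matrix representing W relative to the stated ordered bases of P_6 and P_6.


the matrix is [[1, 0, -2/3, -2/9, -4/27, -4/81, -2/81]; [0, 3/2, 0, 2/3, 0, 4/27, 0]; [0, 0, 9/4, 0, -4/3, -4/9, -20/27]; [0, 0, 0, 27/8, 0, 4/3, 0]; [0, 0, 0, 0, 81/16, 0, -2]; [0, 0, 0, 0, 0, 243/32, 0]; [0, 0, 0, 0, 0, 0, 729/64]] (rows listed top to bottom)

image of 1: 1
image of x: (3/2)x
image of x^2: (9/4)x^2 - 2/3
image of x^3: (27/8)x^3 + (2/3)x - 2/9
image of x^4: (81/16)x^4 - (4/3)x^2 - 4/27
image of x^5: (243/32)x^5 + (4/3)x^3 - (4/9)x^2 + (4/27)x - 4/81
image of x^6: (729/64)x^6 - 2x^4 - (20/27)x^2 - 2/81
each image's coordinates form column j of the matrix


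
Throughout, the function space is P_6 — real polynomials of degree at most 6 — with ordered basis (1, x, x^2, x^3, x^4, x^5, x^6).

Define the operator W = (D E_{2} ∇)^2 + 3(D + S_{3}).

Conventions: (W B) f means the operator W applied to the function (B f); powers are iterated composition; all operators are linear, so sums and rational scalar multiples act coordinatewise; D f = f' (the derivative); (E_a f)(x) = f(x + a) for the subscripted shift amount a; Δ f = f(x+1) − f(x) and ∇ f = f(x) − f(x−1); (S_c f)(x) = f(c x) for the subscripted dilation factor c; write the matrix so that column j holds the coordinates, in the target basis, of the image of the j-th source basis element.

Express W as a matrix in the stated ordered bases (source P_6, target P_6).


image of 1: 3
image of x: 9x + 3
image of x^2: 27x^2 + 6x
image of x^3: 81x^3 + 9x^2
image of x^4: 243x^4 + 12x^3 + 24
image of x^5: 729x^5 + 15x^4 + 120x + 360
image of x^6: 2187x^6 + 18x^5 + 360x^2 + 2160x + 3300
each image's coordinates form column j of the matrix

the matrix is [[3, 3, 0, 0, 24, 360, 3300]; [0, 9, 6, 0, 0, 120, 2160]; [0, 0, 27, 9, 0, 0, 360]; [0, 0, 0, 81, 12, 0, 0]; [0, 0, 0, 0, 243, 15, 0]; [0, 0, 0, 0, 0, 729, 18]; [0, 0, 0, 0, 0, 0, 2187]] (rows listed top to bottom)


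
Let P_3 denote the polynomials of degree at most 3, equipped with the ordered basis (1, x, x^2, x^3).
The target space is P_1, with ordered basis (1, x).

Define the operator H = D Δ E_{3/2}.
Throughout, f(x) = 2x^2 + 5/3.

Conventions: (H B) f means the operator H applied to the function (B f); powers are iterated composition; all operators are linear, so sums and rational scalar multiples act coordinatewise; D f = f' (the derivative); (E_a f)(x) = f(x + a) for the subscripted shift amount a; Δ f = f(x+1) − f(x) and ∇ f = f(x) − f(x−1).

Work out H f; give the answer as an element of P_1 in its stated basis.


g(x) = 4

E_{3/2} f = 2x^2 + 6x + 37/6
Δ E_{3/2} f = 4x + 8
D Δ E_{3/2} f = 4


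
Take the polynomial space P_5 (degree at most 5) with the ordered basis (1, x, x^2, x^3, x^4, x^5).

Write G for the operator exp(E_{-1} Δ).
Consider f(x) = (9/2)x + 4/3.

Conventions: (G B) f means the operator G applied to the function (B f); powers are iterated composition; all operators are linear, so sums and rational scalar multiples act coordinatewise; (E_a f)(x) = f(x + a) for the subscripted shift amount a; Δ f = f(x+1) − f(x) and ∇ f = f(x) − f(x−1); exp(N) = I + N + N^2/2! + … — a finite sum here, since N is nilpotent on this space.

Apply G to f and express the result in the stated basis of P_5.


order-1 term: 9/2
the series for exp(E_{-1} Δ) f terminates at order 1
exp(E_{-1} Δ) f = (9/2)x + 35/6

g(x) = (9/2)x + 35/6


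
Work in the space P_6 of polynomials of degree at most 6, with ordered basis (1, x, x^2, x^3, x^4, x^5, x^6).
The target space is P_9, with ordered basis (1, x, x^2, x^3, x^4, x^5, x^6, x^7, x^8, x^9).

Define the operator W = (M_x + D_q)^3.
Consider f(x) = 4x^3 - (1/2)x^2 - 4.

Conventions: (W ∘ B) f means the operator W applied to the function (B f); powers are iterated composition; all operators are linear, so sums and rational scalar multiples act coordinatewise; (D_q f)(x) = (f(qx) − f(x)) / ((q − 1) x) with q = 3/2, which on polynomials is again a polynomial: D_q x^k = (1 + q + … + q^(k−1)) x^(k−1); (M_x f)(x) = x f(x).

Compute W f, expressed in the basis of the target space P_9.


g(x) = 4x^6 - (1/2)x^5 + (417/4)x^4 - (187/16)x^3 + (2337/8)x^2 - (389/16)x + 95/2

M_x f = 4x^4 - (1/2)x^3 - 4x
D_q f = 19x^2 - (5/4)x
(M_x + D_q) f = 4x^4 - (1/2)x^3 + 19x^2 - (21/4)x
M_x (M_x + D_q) f = 4x^5 - (1/2)x^4 + 19x^3 - (21/4)x^2
D_q (M_x + D_q) f = (65/2)x^3 - (19/8)x^2 + (95/2)x - 21/4
(M_x + D_q) (M_x + D_q) f = 4x^5 - (1/2)x^4 + (103/2)x^3 - (61/8)x^2 + (95/2)x - 21/4
M_x (M_x + D_q) (M_x + D_q) f = 4x^6 - (1/2)x^5 + (103/2)x^4 - (61/8)x^3 + (95/2)x^2 - (21/4)x
D_q (M_x + D_q) (M_x + D_q) f = (211/4)x^4 - (65/16)x^3 + (1957/8)x^2 - (305/16)x + 95/2
(M_x + D_q) (M_x + D_q) (M_x + D_q) f = 4x^6 - (1/2)x^5 + (417/4)x^4 - (187/16)x^3 + (2337/8)x^2 - (389/16)x + 95/2


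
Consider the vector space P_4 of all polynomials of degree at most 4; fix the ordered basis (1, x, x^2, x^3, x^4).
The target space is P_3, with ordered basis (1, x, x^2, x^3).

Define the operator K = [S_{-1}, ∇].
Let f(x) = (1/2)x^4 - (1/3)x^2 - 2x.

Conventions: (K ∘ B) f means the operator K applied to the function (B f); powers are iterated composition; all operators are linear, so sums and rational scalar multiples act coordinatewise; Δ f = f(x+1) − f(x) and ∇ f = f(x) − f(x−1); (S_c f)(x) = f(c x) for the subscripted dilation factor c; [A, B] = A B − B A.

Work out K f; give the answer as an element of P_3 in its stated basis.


∇ f = 2x^3 - 3x^2 + (4/3)x - 13/6
S_{-1} ∇ f = -2x^3 - 3x^2 - (4/3)x - 13/6
S_{-1} f = (1/2)x^4 - (1/3)x^2 + 2x
∇ S_{-1} f = 2x^3 - 3x^2 + (4/3)x + 11/6
[S_{-1}, ∇] f = -4x^3 - (8/3)x - 4

g(x) = -4x^3 - (8/3)x - 4


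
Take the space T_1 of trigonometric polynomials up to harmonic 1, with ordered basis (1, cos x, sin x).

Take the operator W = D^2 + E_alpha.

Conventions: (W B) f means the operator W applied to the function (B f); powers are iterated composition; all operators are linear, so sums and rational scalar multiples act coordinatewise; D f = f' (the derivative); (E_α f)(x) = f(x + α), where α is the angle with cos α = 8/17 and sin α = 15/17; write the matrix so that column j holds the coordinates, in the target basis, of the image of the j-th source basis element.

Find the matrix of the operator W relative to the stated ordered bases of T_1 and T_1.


the matrix is [[1, 0, 0]; [0, -9/17, 15/17]; [0, -15/17, -9/17]] (rows listed top to bottom)

image of 1: 1
image of cos x: -(9/17)cos x - (15/17)sin x
image of sin x: (15/17)cos x - (9/17)sin x
each image's coordinates form column j of the matrix


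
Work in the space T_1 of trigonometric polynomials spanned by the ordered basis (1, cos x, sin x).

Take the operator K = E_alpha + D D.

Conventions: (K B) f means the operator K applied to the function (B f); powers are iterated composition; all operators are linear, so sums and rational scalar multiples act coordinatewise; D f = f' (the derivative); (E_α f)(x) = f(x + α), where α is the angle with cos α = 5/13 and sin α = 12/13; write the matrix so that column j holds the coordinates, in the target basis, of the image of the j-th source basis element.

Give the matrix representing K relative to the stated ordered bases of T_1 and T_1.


image of 1: 1
image of cos x: -(8/13)cos x - (12/13)sin x
image of sin x: (12/13)cos x - (8/13)sin x
each image's coordinates form column j of the matrix

the matrix is [[1, 0, 0]; [0, -8/13, 12/13]; [0, -12/13, -8/13]] (rows listed top to bottom)


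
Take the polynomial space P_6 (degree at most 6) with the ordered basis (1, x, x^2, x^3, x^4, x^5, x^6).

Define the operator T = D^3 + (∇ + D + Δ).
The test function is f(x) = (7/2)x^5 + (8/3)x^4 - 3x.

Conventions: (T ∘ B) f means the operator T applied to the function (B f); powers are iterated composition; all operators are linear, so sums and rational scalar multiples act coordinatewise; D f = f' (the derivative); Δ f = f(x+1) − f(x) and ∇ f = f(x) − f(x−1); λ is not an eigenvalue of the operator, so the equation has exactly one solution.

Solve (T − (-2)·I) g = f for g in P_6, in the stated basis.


write g with unknown coordinates in the stated basis and equate coefficients in (T − (-2)·I) g = f
solving from the highest basis element down gives g = (7/4)x^5 - (283/24)x^4 + (283/4)x^3 - (3107/8)x^2 + (32455/24)x - 37011/16
check: T g = (105/4)x^4 - (283/2)x^3 + (3107/4)x^2 - (32491/12)x + 37011/8
so T g − (-2)·g = (7/2)x^5 + (8/3)x^4 - 3x = f ✓

the image equals g(x) = (7/4)x^5 - (283/24)x^4 + (283/4)x^3 - (3107/8)x^2 + (32455/24)x - 37011/16


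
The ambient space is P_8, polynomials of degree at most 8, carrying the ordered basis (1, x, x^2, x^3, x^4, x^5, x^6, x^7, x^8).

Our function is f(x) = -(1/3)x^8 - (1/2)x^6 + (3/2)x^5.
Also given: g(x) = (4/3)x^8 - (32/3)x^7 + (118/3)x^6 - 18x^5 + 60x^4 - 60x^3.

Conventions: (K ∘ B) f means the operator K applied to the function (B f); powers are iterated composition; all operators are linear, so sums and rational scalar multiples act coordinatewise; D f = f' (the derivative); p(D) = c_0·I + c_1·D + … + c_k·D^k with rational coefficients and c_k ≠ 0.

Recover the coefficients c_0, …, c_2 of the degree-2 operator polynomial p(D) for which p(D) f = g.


c_0 = -4, c_1 = 4, c_2 = -2

D^0 f = -(1/3)x^8 - (1/2)x^6 + (3/2)x^5
D^1 f = -(8/3)x^7 - 3x^5 + (15/2)x^4
D^2 f = -(56/3)x^6 - 15x^4 + 30x^3
matching coefficients of g against c_0 f + c_1 Df + … from the top degree down determines the c_i
solution: c_0 = -4, c_1 = 4, c_2 = -2


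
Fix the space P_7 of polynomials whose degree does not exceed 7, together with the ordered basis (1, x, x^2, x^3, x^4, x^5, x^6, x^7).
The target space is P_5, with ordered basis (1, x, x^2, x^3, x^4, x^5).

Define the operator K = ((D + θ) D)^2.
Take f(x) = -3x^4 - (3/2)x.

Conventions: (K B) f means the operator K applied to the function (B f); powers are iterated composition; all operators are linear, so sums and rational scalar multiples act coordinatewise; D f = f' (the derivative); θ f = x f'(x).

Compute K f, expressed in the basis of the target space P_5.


D f = -12x^3 - 3/2
D D f = -36x^2
θ D f = -36x^3
(D + θ) D f = -36x^3 - 36x^2
D ((D + θ) D) f = -108x^2 - 72x
D D ((D + θ) D) f = -216x - 72
θ D ((D + θ) D) f = -216x^2 - 72x
(D + θ) D ((D + θ) D) f = -216x^2 - 288x - 72

g(x) = -216x^2 - 288x - 72


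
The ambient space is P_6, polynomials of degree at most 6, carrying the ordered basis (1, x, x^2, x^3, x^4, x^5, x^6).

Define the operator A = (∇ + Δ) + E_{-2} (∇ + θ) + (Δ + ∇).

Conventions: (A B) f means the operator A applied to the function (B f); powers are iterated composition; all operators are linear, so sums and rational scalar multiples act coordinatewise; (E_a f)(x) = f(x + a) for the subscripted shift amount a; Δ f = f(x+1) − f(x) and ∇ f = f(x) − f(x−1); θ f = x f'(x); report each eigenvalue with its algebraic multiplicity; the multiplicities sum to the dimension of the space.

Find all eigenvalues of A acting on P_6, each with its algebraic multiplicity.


λ = 0 (multiplicity 1), λ = 1 (multiplicity 1), λ = 2 (multiplicity 1), λ = 3 (multiplicity 1), λ = 4 (multiplicity 1), λ = 5 (multiplicity 1), λ = 6 (multiplicity 1)

image of 1: 0
image of x: x + 3
image of x^2: 2x^2 + 2x + 3
image of x^3: 3x^3 - 3x^2 + 21x - 1
image of x^4: 4x^4 - 12x^3 + 66x^2 - 36x - 1
image of x^5: 5x^5 - 25x^4 + 150x^3 - 170x^2 + 75x + 55
image of x^6: 6x^6 - 42x^5 + 285x^4 - 500x^3 + 465x^2 + 138x - 281
the matrix is upper triangular; its diagonal is (0, 1, 2, 3, 4, 5, 6)
for a triangular matrix the eigenvalues are the diagonal entries, with algebraic multiplicity their repetition count


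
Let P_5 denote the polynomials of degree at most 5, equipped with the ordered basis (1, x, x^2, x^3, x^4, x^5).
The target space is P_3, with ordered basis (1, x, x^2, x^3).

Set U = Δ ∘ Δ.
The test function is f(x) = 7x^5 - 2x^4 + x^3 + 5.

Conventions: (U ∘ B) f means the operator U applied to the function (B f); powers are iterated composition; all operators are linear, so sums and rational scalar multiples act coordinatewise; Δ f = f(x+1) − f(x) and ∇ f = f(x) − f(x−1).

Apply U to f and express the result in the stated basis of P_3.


Δ f = 35x^4 + 62x^3 + 61x^2 + 30x + 6
Δ Δ f = 140x^3 + 396x^2 + 448x + 188

g(x) = 140x^3 + 396x^2 + 448x + 188


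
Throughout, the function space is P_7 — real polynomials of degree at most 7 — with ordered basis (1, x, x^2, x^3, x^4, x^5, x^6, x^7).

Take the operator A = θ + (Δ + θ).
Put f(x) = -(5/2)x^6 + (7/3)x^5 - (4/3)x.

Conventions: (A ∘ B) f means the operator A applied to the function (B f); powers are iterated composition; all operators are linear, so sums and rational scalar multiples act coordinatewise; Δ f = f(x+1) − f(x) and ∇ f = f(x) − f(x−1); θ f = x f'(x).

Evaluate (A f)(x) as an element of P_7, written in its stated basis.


θ f = -15x^6 + (35/3)x^5 - (4/3)x
Δ f = -15x^5 - (155/6)x^4 - (80/3)x^3 - (85/6)x^2 - (10/3)x - 3/2
θ f = -15x^6 + (35/3)x^5 - (4/3)x
(Δ + θ) f = -15x^6 - (10/3)x^5 - (155/6)x^4 - (80/3)x^3 - (85/6)x^2 - (14/3)x - 3/2
(θ + (Δ + θ)) f = -30x^6 + (25/3)x^5 - (155/6)x^4 - (80/3)x^3 - (85/6)x^2 - 6x - 3/2

g(x) = -30x^6 + (25/3)x^5 - (155/6)x^4 - (80/3)x^3 - (85/6)x^2 - 6x - 3/2


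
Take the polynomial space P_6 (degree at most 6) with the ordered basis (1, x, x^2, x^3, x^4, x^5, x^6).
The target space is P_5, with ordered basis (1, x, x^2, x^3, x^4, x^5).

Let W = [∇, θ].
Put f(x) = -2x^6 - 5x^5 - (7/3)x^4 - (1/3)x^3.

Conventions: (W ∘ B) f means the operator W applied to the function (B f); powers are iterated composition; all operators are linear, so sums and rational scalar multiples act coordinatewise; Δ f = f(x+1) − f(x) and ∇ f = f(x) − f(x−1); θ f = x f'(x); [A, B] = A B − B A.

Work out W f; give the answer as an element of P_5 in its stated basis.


θ f = -12x^6 - 25x^5 - (28/3)x^4 - x^3
∇ θ f = -72x^5 + 55x^4 - (82/3)x^3 - 17x^2 + (56/3)x - 14/3
∇ f = -12x^5 + 5x^4 + (2/3)x^3 - 7x^2 + (14/3)x - 1
θ ∇ f = -60x^5 + 20x^4 + 2x^3 - 14x^2 + (14/3)x
[∇, θ] f = -12x^5 + 35x^4 - (88/3)x^3 - 3x^2 + 14x - 14/3

g(x) = -12x^5 + 35x^4 - (88/3)x^3 - 3x^2 + 14x - 14/3


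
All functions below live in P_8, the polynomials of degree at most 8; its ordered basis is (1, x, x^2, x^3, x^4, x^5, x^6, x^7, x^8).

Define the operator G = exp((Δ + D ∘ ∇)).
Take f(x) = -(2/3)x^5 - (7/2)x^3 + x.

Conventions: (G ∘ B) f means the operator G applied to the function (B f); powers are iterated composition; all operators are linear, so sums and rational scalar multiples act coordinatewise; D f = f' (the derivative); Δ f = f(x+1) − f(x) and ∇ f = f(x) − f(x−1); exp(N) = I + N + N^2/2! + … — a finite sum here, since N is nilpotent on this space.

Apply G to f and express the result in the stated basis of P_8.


order-1 term: -(10/3)x^4 - 20x^3 + (17/6)x^2 - (289/6)x + 32/3
order-2 term: -(20/3)x^3 - 60x^2 - (443/6)x - 49/6
order-3 term: -(20/3)x^2 - 60x - 481/6
order-4 term: -(10/3)x - 20
order-5 term: -2/3
the series for exp((Δ + D ∘ ∇)) f terminates at order 5
exp((Δ + D ∘ ∇)) f = -(2/3)x^5 - (10/3)x^4 - (181/6)x^3 - (383/6)x^2 - (553/3)x - 295/3

the result is g(x) = -(2/3)x^5 - (10/3)x^4 - (181/6)x^3 - (383/6)x^2 - (553/3)x - 295/3


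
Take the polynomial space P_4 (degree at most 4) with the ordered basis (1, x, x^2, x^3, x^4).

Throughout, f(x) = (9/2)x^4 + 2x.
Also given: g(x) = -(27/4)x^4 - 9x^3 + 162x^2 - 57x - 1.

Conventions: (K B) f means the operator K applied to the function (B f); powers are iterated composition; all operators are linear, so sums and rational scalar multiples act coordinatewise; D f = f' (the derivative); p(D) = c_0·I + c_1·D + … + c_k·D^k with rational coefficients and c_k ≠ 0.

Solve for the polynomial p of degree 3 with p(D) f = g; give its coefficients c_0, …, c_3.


c_0 = -3/2, c_1 = -1/2, c_2 = 3, c_3 = -1/2

D^0 f = (9/2)x^4 + 2x
D^1 f = 18x^3 + 2
D^2 f = 54x^2
D^3 f = 108x
matching coefficients of g against c_0 f + c_1 Df + … from the top degree down determines the c_i
solution: c_0 = -3/2, c_1 = -1/2, c_2 = 3, c_3 = -1/2


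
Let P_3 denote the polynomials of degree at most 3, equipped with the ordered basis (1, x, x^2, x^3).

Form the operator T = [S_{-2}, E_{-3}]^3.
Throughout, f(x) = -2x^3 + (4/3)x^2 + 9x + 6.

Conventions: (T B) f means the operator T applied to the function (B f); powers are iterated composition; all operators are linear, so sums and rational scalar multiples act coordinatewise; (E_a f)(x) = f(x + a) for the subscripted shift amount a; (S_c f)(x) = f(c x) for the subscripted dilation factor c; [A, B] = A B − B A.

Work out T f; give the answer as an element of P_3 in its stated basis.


g(x) = -69984

E_{-3} f = -2x^3 + (58/3)x^2 - 53x + 45
S_{-2} E_{-3} f = 16x^3 + (232/3)x^2 + 106x + 45
S_{-2} f = 16x^3 + (16/3)x^2 - 18x + 6
E_{-3} S_{-2} f = 16x^3 - (416/3)x^2 + 382x - 324
[S_{-2}, E_{-3}] f = 216x^2 - 276x + 369
E_{-3} [S_{-2}, E_{-3}] f = 216x^2 - 1572x + 3141
S_{-2} E_{-3} [S_{-2}, E_{-3}] f = 864x^2 + 3144x + 3141
S_{-2} [S_{-2}, E_{-3}] f = 864x^2 + 552x + 369
E_{-3} S_{-2} [S_{-2}, E_{-3}] f = 864x^2 - 4632x + 6489
[S_{-2}, E_{-3}] [S_{-2}, E_{-3}] f = 7776x - 3348
E_{-3} [S_{-2}, E_{-3}] [S_{-2}, E_{-3}] f = 7776x - 26676
S_{-2} E_{-3} [S_{-2}, E_{-3}] [S_{-2}, E_{-3}] f = -15552x - 26676
S_{-2} [S_{-2}, E_{-3}] [S_{-2}, E_{-3}] f = -15552x - 3348
E_{-3} S_{-2} [S_{-2}, E_{-3}] [S_{-2}, E_{-3}] f = -15552x + 43308
[S_{-2}, E_{-3}] [S_{-2}, E_{-3}] [S_{-2}, E_{-3}] f = -69984


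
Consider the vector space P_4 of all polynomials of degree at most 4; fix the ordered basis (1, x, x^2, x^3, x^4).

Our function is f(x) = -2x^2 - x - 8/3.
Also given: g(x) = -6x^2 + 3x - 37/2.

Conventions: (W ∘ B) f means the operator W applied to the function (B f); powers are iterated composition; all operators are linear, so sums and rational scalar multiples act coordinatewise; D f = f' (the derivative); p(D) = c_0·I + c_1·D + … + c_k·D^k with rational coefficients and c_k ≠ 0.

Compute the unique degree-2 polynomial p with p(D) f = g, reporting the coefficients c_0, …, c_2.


D^0 f = -2x^2 - x - 8/3
D^1 f = -4x - 1
D^2 f = -4
matching coefficients of g against c_0 f + c_1 Df + … from the top degree down determines the c_i
solution: c_0 = 3, c_1 = -3/2, c_2 = 3

c_0 = 3, c_1 = -3/2, c_2 = 3


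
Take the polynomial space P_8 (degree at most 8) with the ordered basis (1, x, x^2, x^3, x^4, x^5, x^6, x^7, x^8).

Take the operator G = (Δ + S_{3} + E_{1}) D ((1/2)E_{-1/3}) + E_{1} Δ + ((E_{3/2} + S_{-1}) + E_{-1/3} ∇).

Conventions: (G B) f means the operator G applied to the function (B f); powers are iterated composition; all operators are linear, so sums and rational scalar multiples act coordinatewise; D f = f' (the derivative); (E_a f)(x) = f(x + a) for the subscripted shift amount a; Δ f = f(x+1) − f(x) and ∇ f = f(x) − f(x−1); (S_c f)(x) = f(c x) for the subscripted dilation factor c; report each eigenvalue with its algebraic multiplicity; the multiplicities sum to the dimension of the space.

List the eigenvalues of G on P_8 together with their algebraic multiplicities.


image of 1: 2
image of x: 9/2
image of x^2: 2x^2 + 11x + 59/12
image of x^3: (51/2)x^2 + (51/4)x + 337/24
image of x^4: 2x^4 + 70x^3 + (27/2)x^2 + (115/2)x + 7819/432
image of x^5: (445/2)x^4 - (75/2)x^3 + (615/4)x^2 + (12925/144)x + 113507/2592
image of x^6: 2x^6 + 753x^5 - (1305/4)x^4 + (735/2)x^3 + (12605/48)x^2 + (37889/144)x + 360617/5184
image of x^7: (5159/2)x^6 - (6363/4)x^5 + (7665/8)x^4 + (81515/144)x^3 + (88781/96)x^2 + (841141/1728)x + 14201299/93312
image of x^8: 2x^8 + 8780x^7 - 6657x^6 + 3045x^5 + (61355/72)x^4 + (9989/4)x^3 + (840245/432)x^2 + (4734065/3888)x + 151786091/559872
the matrix is upper triangular; its diagonal is (2, 0, 2, 0, 2, 0, 2, 0, 2)
for a triangular matrix the eigenvalues are the diagonal entries, with algebraic multiplicity their repetition count

λ = 0 (multiplicity 4), λ = 2 (multiplicity 5)


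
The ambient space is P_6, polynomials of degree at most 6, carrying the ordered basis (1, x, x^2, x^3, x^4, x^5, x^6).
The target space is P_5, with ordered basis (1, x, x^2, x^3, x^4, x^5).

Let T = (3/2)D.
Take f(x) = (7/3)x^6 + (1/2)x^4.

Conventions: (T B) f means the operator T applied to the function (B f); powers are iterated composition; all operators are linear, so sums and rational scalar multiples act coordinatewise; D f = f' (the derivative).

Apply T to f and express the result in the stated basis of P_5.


the image equals g(x) = 21x^5 + 3x^3

D f = 14x^5 + 2x^3
((3/2)D) f = 21x^5 + 3x^3


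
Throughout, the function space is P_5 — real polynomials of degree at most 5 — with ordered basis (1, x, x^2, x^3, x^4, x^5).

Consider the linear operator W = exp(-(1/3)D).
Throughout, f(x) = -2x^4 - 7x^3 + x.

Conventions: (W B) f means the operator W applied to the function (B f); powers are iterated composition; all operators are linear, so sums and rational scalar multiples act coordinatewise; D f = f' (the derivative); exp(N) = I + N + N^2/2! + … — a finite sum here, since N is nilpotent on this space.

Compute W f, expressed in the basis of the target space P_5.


order-1 term: (8/3)x^3 + 7x^2 - 1/3
order-2 term: -(4/3)x^2 - (7/3)x
order-3 term: (8/27)x + 7/27
order-4 term: -2/81
the series for exp(-(1/3)D) f terminates at order 4
exp(-(1/3)D) f = -2x^4 - (13/3)x^3 + (17/3)x^2 - (28/27)x - 8/81

the image equals g(x) = -2x^4 - (13/3)x^3 + (17/3)x^2 - (28/27)x - 8/81


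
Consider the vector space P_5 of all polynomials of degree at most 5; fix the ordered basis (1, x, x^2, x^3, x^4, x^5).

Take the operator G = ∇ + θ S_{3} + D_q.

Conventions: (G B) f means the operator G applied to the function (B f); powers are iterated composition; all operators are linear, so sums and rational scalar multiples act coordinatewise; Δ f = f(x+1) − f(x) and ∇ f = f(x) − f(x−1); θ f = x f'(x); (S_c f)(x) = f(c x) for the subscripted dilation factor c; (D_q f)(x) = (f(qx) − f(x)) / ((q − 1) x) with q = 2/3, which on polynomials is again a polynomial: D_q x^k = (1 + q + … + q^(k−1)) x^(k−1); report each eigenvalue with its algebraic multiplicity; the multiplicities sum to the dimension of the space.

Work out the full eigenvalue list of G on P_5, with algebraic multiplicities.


λ = 0 (multiplicity 1), λ = 3 (multiplicity 1), λ = 18 (multiplicity 1), λ = 81 (multiplicity 1), λ = 324 (multiplicity 1), λ = 1215 (multiplicity 1)

image of 1: 0
image of x: 3x + 2
image of x^2: 18x^2 + (11/3)x - 1
image of x^3: 81x^3 + (46/9)x^2 - 3x + 1
image of x^4: 324x^4 + (173/27)x^3 - 6x^2 + 4x - 1
image of x^5: 1215x^5 + (616/81)x^4 - 10x^3 + 10x^2 - 5x + 1
the matrix is upper triangular; its diagonal is (0, 3, 18, 81, 324, 1215)
for a triangular matrix the eigenvalues are the diagonal entries, with algebraic multiplicity their repetition count


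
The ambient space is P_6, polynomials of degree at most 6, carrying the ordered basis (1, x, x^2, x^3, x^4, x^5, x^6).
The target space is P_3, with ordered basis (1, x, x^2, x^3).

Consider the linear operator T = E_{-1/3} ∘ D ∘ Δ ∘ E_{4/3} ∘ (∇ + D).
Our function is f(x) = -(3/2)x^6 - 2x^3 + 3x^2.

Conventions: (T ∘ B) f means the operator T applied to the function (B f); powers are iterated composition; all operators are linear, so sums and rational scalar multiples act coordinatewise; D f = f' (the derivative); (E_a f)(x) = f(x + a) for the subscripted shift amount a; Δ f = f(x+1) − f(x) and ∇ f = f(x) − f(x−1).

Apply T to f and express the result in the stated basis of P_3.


∇ f = -9x^5 + (45/2)x^4 - 30x^3 + (33/2)x^2 + 3x - 7/2
D f = -9x^5 - 6x^2 + 6x
(∇ + D) f = -18x^5 + (45/2)x^4 - 30x^3 + (21/2)x^2 + 9x - 7/2
E_{4/3} (∇ + D) f = -18x^5 - (195/2)x^4 - 230x^3 - (1777/6)x^2 - (1747/9)x - 2629/54
Δ (E_{4/3} ∘ (∇ + D)) f = -90x^4 - 570x^3 - 1455x^2 - (5287/3)x - 7522/9
D Δ (E_{4/3} ∘ (∇ + D)) f = -360x^3 - 1710x^2 - 2910x - 5287/3
E_{-1/3} D Δ (E_{4/3} ∘ (∇ + D)) f = -360x^3 - 1350x^2 - 1890x - 969

the result is g(x) = -360x^3 - 1350x^2 - 1890x - 969


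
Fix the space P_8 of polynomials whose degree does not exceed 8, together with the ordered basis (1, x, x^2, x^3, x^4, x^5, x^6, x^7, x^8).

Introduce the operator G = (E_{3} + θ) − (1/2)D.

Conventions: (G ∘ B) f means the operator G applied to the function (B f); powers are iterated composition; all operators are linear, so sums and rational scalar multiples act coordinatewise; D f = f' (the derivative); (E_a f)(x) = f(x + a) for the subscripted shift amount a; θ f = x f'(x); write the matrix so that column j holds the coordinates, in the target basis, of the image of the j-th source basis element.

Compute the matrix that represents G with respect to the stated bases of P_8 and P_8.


the matrix is [[1, 5/2, 9, 27, 81, 243, 729, 2187, 6561]; [0, 2, 5, 27, 108, 405, 1458, 5103, 17496]; [0, 0, 3, 15/2, 54, 270, 1215, 5103, 20412]; [0, 0, 0, 4, 10, 90, 540, 2835, 13608]; [0, 0, 0, 0, 5, 25/2, 135, 945, 5670]; [0, 0, 0, 0, 0, 6, 15, 189, 1512]; [0, 0, 0, 0, 0, 0, 7, 35/2, 252]; [0, 0, 0, 0, 0, 0, 0, 8, 20]; [0, 0, 0, 0, 0, 0, 0, 0, 9]] (rows listed top to bottom)

image of 1: 1
image of x: 2x + 5/2
image of x^2: 3x^2 + 5x + 9
image of x^3: 4x^3 + (15/2)x^2 + 27x + 27
image of x^4: 5x^4 + 10x^3 + 54x^2 + 108x + 81
image of x^5: 6x^5 + (25/2)x^4 + 90x^3 + 270x^2 + 405x + 243
image of x^6: 7x^6 + 15x^5 + 135x^4 + 540x^3 + 1215x^2 + 1458x + 729
image of x^7: 8x^7 + (35/2)x^6 + 189x^5 + 945x^4 + 2835x^3 + 5103x^2 + 5103x + 2187
image of x^8: 9x^8 + 20x^7 + 252x^6 + 1512x^5 + 5670x^4 + 13608x^3 + 20412x^2 + 17496x + 6561
each image's coordinates form column j of the matrix


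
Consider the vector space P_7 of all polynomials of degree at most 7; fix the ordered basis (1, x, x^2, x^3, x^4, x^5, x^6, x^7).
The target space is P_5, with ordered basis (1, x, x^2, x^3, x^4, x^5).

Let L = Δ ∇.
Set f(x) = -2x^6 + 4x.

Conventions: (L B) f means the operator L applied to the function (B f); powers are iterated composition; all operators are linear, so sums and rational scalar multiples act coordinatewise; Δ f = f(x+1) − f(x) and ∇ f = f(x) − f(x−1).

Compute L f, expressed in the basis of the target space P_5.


∇ f = -12x^5 + 30x^4 - 40x^3 + 30x^2 - 12x + 6
Δ ∇ f = -60x^4 - 60x^2 - 4

the result is g(x) = -60x^4 - 60x^2 - 4


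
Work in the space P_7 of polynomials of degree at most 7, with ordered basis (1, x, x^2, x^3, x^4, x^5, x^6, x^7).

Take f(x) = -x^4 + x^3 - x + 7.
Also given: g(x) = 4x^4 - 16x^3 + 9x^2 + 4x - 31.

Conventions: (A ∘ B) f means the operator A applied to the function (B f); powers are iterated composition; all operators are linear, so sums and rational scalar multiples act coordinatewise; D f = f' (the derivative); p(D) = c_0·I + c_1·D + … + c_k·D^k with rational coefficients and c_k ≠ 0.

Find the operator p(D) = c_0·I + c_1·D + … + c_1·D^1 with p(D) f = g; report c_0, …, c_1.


D^0 f = -x^4 + x^3 - x + 7
D^1 f = -4x^3 + 3x^2 - 1
matching coefficients of g against c_0 f + c_1 Df + … from the top degree down determines the c_i
solution: c_0 = -4, c_1 = 3

c_0 = -4, c_1 = 3


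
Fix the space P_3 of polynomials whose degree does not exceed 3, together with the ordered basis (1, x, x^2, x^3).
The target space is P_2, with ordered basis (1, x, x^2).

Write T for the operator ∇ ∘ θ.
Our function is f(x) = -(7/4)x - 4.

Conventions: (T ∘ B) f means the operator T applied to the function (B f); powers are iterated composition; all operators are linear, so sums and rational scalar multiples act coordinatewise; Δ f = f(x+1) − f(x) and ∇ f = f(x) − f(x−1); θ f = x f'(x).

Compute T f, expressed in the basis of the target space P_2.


the image equals g(x) = -7/4

θ f = -(7/4)x
∇ θ f = -7/4


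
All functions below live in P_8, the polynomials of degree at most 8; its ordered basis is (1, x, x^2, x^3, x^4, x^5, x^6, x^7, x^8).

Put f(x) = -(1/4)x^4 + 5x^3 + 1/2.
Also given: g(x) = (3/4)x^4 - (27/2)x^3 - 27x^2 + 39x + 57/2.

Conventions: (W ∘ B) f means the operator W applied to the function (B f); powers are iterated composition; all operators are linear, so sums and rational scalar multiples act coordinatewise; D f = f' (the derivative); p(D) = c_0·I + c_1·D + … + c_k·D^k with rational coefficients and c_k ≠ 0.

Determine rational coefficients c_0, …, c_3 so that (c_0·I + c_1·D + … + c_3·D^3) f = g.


p(D) = -3·I − (3/2)·D + (3/2)·D^2 + D^3, i.e. c_0 = -3, c_1 = -3/2, c_2 = 3/2, c_3 = 1

D^0 f = -(1/4)x^4 + 5x^3 + 1/2
D^1 f = -x^3 + 15x^2
D^2 f = -3x^2 + 30x
D^3 f = -6x + 30
matching coefficients of g against c_0 f + c_1 Df + … from the top degree down determines the c_i
solution: c_0 = -3, c_1 = -3/2, c_2 = 3/2, c_3 = 1


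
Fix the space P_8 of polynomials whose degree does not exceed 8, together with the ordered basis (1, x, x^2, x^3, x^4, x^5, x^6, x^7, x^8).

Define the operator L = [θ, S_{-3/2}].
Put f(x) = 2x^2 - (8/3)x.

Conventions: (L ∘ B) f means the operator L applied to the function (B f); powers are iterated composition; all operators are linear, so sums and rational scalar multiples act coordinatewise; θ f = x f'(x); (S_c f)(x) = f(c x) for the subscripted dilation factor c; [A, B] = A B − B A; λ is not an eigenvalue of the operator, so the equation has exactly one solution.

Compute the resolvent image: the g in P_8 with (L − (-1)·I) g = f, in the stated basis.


the image equals g(x) = 2x^2 - (8/3)x

write g with unknown coordinates in the stated basis and equate coefficients in (L − (-1)·I) g = f
solving from the highest basis element down gives g = 2x^2 - (8/3)x
check: L g = 0
so L g − (-1)·g = 2x^2 - (8/3)x = f ✓


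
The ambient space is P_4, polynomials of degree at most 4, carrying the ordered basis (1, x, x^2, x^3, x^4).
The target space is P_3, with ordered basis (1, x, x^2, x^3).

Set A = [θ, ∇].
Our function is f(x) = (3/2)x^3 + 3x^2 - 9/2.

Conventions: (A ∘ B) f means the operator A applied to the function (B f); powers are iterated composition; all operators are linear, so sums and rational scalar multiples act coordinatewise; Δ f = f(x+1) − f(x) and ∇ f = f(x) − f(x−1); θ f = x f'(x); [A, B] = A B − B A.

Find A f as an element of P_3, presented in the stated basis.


the image equals g(x) = -(9/2)x^2 + 3x + 3/2

∇ f = (9/2)x^2 + (3/2)x - 3/2
θ ∇ f = 9x^2 + (3/2)x
θ f = (9/2)x^3 + 6x^2
∇ θ f = (27/2)x^2 - (3/2)x - 3/2
[θ, ∇] f = -(9/2)x^2 + 3x + 3/2
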